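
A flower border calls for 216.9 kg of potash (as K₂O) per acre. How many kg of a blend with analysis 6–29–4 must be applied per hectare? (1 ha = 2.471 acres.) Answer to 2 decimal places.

Product per acre = 216.9 / 4% = 5422.5 kg.
Convert to per hectare: 5422.5 × 2.471 = 13398.998 kg.

13399.00 kg of product per hectare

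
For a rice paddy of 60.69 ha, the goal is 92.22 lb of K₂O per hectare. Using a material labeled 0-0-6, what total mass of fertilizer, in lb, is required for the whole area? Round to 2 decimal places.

93280.53 lb

Product per hectare = 92.22 / 6% = 1537 lb.
Total product = 1537 × 60.69 = 93280.53 lb.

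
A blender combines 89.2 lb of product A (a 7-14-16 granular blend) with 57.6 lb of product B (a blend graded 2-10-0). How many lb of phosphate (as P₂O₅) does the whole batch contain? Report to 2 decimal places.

P₂O₅ mass = 14%×89.2 + 10%×57.6 = 18.248 lb.

18.25 lb P₂O₅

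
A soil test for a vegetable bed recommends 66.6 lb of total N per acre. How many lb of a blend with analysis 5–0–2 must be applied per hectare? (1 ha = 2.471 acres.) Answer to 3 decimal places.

3291.372 lb of product per hectare

Product per acre = 66.6 / 5% = 1332 lb.
Convert to per hectare: 1332 × 2.471 = 3291.372 lb.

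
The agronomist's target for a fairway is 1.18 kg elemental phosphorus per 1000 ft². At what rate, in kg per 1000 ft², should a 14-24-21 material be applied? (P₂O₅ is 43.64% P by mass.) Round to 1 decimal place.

As P₂O₅: 1.18 / 0.4364 = 2.70394 kg per 1000 ft².
Product per 1000 ft² = 2.70394 / 24% = 11.2664 kg.

11.3 kg of product per thousand sq ft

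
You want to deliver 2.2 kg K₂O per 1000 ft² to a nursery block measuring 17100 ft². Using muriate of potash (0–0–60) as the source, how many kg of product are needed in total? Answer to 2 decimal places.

62.70 kg

Product per 1000 ft² = 2.2 / 60% = 3.66667 kg.
Total product = 3.66667 × 17100 / 1000 = 62.7 kg.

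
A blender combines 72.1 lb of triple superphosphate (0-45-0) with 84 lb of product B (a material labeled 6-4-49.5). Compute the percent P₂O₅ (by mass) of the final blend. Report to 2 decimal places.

22.94% P₂O₅

Total mass = 72.1 + 84 = 156.1 lb.
P₂O₅ mass = 45%×72.1 + 4%×84 = 35.805 lb.
% P₂O₅ = 35.805 / 156.1 = 22.9372%.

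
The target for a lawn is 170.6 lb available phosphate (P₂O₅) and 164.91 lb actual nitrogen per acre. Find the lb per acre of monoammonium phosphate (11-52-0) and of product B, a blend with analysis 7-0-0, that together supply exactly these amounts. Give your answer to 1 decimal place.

With a, b = lb per acre of monoammonium phosphate and product B:
P₂O₅: 0.52·a + 0·b = 170.6
N: 0.11·a + 0.07·b = 164.91
Eliminate a: (row1) − 0.52/0.11·(row2) → -0.330909·b = -608.975, so b = 1840.31.
Back-substitute: a = (170.6 − 0·1840.31) / 0.52 = 328.077.

328.1 lb monoammonium phosphate, 1840.3 lb product B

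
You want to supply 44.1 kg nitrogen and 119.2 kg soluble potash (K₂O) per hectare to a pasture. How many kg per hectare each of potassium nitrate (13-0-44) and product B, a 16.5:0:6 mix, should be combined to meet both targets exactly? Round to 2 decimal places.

262.69 kg potassium nitrate, 60.31 kg product B

With a, b = kg per hectare of potassium nitrate and product B:
N: 0.13·a + 0.165·b = 44.1
K₂O: 0.44·a + 0.06·b = 119.2
From row1: a = (44.1 − 0.165·b) / 0.13.
Into row2: 0.44·(44.1 − 0.165·b)/0.13 + 0.06·b = 119.2 → b = 60.3086, a = 262.685.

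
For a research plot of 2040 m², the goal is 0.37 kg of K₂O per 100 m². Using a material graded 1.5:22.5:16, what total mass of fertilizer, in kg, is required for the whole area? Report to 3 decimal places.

47.175 kg

Product per 100 m² = 0.37 / 16% = 2.3125 kg.
Total product = 2.3125 × 2040 / 100 = 47.175 kg.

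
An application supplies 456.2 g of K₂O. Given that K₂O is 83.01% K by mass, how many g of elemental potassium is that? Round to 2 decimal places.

378.69 g K

K = 456.2 × 0.8301 = 378.692 g.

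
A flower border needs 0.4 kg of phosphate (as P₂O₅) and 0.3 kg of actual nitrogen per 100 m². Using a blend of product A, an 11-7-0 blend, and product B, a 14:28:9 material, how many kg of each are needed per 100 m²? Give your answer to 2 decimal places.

Let a = kg of product A, b = kg of product B (per 100 m²).
P₂O₅: 0.07·a + 0.28·b = 0.4
N: 0.11·a + 0.14·b = 0.3
Eliminate b: (row1) − 0.28/0.14·(row2) → -0.15·a = -0.2, so a = 1.33333.
Then b = (0.3 − 0.11·1.33333) / 0.14 = 1.09524.

1.33 kg product A, 1.10 kg product B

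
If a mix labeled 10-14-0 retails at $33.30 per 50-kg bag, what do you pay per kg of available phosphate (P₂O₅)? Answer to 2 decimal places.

P₂O₅ in bag = 50 × 14% = 7 kg.
Cost per kg P₂O₅ = $33.30 / 7 = $4.7571.

$4.76 per kg P₂O₅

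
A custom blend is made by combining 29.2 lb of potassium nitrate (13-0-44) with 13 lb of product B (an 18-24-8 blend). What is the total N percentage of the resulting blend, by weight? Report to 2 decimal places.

Total mass = 29.2 + 13 = 42.2 lb.
N mass = 13%×29.2 + 18%×13 = 6.136 lb.
% N = 6.136 / 42.2 = 14.5403%.

14.54% N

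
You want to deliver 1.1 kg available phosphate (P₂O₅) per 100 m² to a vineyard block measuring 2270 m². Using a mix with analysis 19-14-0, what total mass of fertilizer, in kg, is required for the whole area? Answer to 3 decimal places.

178.357 kg

Product per 100 m² = 1.1 / 14% = 7.85714 kg.
Total product = 7.85714 × 2270 / 100 = 178.3571 kg.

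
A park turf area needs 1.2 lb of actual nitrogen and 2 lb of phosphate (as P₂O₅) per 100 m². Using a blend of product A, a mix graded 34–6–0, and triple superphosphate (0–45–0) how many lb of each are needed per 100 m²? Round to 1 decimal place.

3.5 lb product A, 4.0 lb triple superphosphate

With a, b = lb per 100 m² of product A and triple superphosphate:
N: 0.34·a + 0·b = 1.2
P₂O₅: 0.06·a + 0.45·b = 2
Eliminate b: (row1) − 0/0.45·(row2) → 0.34·a = 1.2, so a = 3.52941.
Then b = (2 − 0.06·3.52941) / 0.45 = 3.97386.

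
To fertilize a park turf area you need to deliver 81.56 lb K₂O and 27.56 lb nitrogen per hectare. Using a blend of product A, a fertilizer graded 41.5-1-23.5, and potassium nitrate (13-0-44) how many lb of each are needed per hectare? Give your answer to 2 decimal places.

Per-hectare balance (a = product A, b = potassium nitrate):
K₂O: 0.235·a + 0.44·b = 81.56
N: 0.415·a + 0.13·b = 27.56
Solving simultaneously: a = 10.0204, b = 180.012.

10.02 lb product A, 180.01 lb potassium nitrate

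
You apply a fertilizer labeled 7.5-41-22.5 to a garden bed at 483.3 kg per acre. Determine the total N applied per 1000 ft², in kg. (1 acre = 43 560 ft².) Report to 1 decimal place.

0.8 kg N per thousand sq ft

nitrogen per acre = 483.3 × 7.5% = 36.2475 kg.
Convert to per 1000 ft²: 36.2475 × 0.0229568 = 0.832128 kg.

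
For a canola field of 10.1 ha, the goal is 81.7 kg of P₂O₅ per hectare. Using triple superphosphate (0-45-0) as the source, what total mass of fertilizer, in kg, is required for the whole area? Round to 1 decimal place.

Product per hectare = 81.7 / 45% = 181.556 kg.
Total product = 181.556 × 10.1 = 1833.71 kg.

1833.7 kg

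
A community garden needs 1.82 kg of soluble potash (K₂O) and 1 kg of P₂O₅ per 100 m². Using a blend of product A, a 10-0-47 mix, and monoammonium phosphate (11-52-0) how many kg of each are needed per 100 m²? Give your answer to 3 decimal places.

3.872 kg product A, 1.923 kg monoammonium phosphate

With a, b = kg per 100 m² of product A and monoammonium phosphate:
K₂O: 0.47·a + 0·b = 1.82
P₂O₅: 0·a + 0.52·b = 1
Solving simultaneously: a = 3.87234, b = 1.92308.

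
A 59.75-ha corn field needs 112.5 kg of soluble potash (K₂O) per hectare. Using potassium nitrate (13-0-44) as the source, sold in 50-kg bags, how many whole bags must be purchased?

306 bags

Product per hectare = 112.5 / 44% = 255.682 kg.
Total product = 255.682 × 59.75 = 15277 kg.
Bags = ⌈15277 / 50⌉ = 306.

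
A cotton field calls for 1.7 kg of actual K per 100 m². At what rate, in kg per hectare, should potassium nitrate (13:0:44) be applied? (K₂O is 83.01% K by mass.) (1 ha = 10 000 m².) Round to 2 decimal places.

465.44 kg of product per hectare

As K₂O: 1.7 / 0.8301 = 2.04795 kg per 100 m².
Product per 100 m² = 2.04795 / 44% = 4.65442 kg.
Convert to per hectare: 4.65442 × 100 = 465.442 kg.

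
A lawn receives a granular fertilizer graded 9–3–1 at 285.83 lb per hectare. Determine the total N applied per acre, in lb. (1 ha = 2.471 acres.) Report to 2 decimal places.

nitrogen per hectare = 285.83 × 9% = 25.7247 lb.
Convert to per acre: 25.7247 × 0.404694 = 10.4106 lb.

10.41 lb N per acre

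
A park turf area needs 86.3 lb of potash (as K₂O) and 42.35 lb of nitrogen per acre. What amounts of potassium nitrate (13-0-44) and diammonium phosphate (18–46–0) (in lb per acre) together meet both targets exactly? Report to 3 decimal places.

Per-acre balance (a = potassium nitrate, b = diammonium phosphate):
K₂O: 0.44·a + 0·b = 86.3
N: 0.13·a + 0.18·b = 42.35
From row1: a = (86.3 − 0·b) / 0.44.
Into row2: 0.13·(86.3 − 0·b)/0.44 + 0.18·b = 42.35 → b = 93.6237, a = 196.1364.

196.136 lb potassium nitrate, 93.624 lb diammonium phosphate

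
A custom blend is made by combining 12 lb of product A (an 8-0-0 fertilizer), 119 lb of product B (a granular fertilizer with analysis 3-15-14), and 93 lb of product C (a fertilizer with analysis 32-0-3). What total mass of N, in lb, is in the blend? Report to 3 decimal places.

34.290 lb N

N mass = 8%×12 + 3%×119 + 32%×93 = 34.29 lb.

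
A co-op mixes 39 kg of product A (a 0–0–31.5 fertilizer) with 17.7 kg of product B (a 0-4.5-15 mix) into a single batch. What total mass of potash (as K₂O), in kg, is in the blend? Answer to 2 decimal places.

14.94 kg K₂O

K₂O mass = 31.5%×39 + 15%×17.7 = 14.94 kg.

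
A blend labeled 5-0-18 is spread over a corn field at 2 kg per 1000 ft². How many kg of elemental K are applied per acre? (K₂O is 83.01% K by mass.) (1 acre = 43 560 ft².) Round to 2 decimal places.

K₂O per 1000 ft² = 2 × 18% = 0.36 kg.
Elemental K = 0.36 × 0.8301 = 0.298836 kg per 1000 ft².
Convert to per acre: 0.298836 × 43.56 = 13.0173 kg.

13.02 kg K per acre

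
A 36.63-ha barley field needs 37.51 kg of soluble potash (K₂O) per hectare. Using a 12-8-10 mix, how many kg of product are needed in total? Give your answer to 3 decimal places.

13739.913 kg

Product per hectare = 37.51 / 10% = 375.1 kg.
Total product = 375.1 × 36.63 = 13739.913 kg.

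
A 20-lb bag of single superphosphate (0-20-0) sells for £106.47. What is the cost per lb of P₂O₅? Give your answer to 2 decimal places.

P₂O₅ in bag = 20 × 20% = 4 lb.
Cost per lb P₂O₅ = £106.47 / 4 = £26.6175.

£26.62 per lb P₂O₅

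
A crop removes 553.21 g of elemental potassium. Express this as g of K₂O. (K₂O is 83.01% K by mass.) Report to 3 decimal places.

K₂O = 553.21 / 0.8301 = 666.4378 g.

666.438 g K₂O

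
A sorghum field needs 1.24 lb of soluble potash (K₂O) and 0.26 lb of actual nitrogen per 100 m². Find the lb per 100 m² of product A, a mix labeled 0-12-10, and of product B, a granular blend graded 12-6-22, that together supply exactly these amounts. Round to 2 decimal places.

Per-100 m² balance (a = product A, b = product B):
K₂O: 0.1·a + 0.22·b = 1.24
N: 0·a + 0.12·b = 0.26
Solving simultaneously: a = 7.63333, b = 2.16667.

7.63 lb product A, 2.17 lb product B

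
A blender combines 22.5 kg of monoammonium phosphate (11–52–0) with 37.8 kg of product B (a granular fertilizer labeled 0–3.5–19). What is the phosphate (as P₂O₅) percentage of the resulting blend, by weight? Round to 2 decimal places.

21.60% P₂O₅

Total mass = 22.5 + 37.8 = 60.3 kg.
P₂O₅ mass = 52%×22.5 + 3.5%×37.8 = 13.023 kg.
% P₂O₅ = 13.023 / 60.3 = 21.597%.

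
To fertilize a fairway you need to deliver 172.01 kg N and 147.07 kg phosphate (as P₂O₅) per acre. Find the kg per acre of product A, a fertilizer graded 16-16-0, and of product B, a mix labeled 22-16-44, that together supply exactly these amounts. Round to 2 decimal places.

503.52 kg product A, 415.67 kg product B

Per-acre balance (a = product A, b = product B):
N: 0.16·a + 0.22·b = 172.01
P₂O₅: 0.16·a + 0.16·b = 147.07
Solving simultaneously: a = 503.521, b = 415.667.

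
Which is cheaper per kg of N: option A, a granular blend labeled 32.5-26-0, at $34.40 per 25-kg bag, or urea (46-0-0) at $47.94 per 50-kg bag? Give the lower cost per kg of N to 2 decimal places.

option A: N per bag = 25 × 32.5% = 8.125 kg; cost = 34.40 / 8.125 = $4.2338/kg N.
urea: N per bag = 50 × 46% = 23 kg; cost = 47.94 / 23 = $2.0843/kg N.
urea is cheaper.

$2.08 per kg N (urea)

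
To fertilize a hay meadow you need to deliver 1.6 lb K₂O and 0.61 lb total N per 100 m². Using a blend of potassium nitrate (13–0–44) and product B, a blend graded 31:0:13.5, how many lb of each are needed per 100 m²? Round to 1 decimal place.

3.5 lb potassium nitrate, 0.5 lb product B

Let a = lb of potassium nitrate, b = lb of product B (per 100 m²).
K₂O: 0.44·a + 0.135·b = 1.6
N: 0.13·a + 0.31·b = 0.61
From row1: a = (1.6 − 0.135·b) / 0.44.
Into row2: 0.13·(1.6 − 0.135·b)/0.44 + 0.31·b = 0.61 → b = 0.508204, a = 3.48044.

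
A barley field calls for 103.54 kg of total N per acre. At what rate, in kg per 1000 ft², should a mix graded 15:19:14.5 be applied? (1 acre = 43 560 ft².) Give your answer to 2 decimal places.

15.85 kg of product per thousand sq ft

Product per acre = 103.54 / 15% = 690.267 kg.
Convert to per 1000 ft²: 690.267 × 0.0229568 = 15.8463 kg.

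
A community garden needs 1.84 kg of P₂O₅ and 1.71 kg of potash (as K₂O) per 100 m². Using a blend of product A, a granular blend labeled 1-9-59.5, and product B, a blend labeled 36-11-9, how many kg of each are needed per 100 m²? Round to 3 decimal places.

0.392 kg product A, 16.406 kg product B

Per-100 m² balance (a = product A, b = product B):
P₂O₅: 0.09·a + 0.11·b = 1.84
K₂O: 0.595·a + 0.09·b = 1.71
Eliminate b: (row1) − 0.11/0.09·(row2) → -0.637222·a = -0.25, so a = 0.392328.
Then b = (1.71 − 0.595·0.392328) / 0.09 = 16.4063.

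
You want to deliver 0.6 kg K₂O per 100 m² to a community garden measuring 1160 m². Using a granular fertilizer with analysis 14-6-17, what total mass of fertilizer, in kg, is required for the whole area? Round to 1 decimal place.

Product per 100 m² = 0.6 / 17% = 3.52941 kg.
Total product = 3.52941 × 1160 / 100 = 40.9412 kg.

40.9 kg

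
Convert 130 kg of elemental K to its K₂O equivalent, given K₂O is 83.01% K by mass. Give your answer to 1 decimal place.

156.6 kg K₂O

K₂O = 130 / 0.8301 = 156.608 kg.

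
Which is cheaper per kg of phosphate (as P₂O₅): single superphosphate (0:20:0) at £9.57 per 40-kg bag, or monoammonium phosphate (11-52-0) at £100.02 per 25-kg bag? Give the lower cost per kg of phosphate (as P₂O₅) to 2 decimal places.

£1.20 per kg P₂O₅ (single superphosphate)

single superphosphate: P₂O₅ per bag = 40 × 20% = 8 kg; cost = 9.57 / 8 = £1.1963/kg P₂O₅.
monoammonium phosphate: P₂O₅ per bag = 25 × 52% = 13 kg; cost = 100.02 / 13 = £7.6938/kg P₂O₅.
single superphosphate is cheaper.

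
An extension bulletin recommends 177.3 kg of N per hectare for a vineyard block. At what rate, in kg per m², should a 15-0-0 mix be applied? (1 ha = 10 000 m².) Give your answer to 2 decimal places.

0.12 kg of product per sq m

Product per hectare = 177.3 / 15% = 1182 kg.
Convert to per m²: 1182 × 0.0001 = 0.1182 kg.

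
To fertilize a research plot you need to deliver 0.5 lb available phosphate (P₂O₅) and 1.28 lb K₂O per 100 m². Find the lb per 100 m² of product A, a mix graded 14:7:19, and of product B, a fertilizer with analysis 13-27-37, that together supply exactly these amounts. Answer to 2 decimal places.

6.32 lb product A, 0.21 lb product B

With a, b = lb per 100 m² of product A and product B:
P₂O₅: 0.07·a + 0.27·b = 0.5
K₂O: 0.19·a + 0.37·b = 1.28
Eliminate a: (row1) − 0.07/0.19·(row2) → 0.133684·b = 0.0284211, so b = 0.212598.
Back-substitute: a = (0.5 − 0.27·0.212598) / 0.07 = 6.32283.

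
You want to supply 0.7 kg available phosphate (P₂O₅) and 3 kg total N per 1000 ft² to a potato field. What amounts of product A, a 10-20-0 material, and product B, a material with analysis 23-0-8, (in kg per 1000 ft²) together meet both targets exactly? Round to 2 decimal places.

With a, b = kg per 1000 ft² of product A and product B:
P₂O₅: 0.2·a + 0·b = 0.7
N: 0.1·a + 0.23·b = 3
Eliminate a: (row1) − 0.2/0.1·(row2) → -0.46·b = -5.3, so b = 11.5217.
Back-substitute: a = (0.7 − 0·11.5217) / 0.2 = 3.5.

3.50 kg product A, 11.52 kg product B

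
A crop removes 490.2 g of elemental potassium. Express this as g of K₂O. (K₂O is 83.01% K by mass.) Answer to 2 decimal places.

590.53 g K₂O

K₂O = 490.2 / 0.8301 = 590.531 g.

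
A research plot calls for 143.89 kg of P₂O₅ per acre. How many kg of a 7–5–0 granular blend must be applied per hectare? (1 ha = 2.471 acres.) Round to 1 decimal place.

Product per acre = 143.89 / 5% = 2877.8 kg.
Convert to per hectare: 2877.8 × 2.471 = 7111.04 kg.

7111.0 kg of product per hectare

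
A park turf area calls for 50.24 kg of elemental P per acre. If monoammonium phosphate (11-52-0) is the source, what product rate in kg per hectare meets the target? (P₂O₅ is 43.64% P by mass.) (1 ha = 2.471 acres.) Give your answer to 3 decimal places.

As P₂O₅: 50.24 / 0.4364 = 115.124 kg per acre.
Product per acre = 115.124 / 52% = 221.392 kg.
Convert to per hectare: 221.392 × 2.471 = 547.0592 kg.

547.059 kg of product per hectare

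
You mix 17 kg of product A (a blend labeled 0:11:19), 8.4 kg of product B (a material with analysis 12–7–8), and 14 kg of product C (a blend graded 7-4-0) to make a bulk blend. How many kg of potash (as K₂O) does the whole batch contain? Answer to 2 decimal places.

3.90 kg K₂O

K₂O mass = 19%×17 + 8%×8.4 + 0%×14 = 3.902 kg.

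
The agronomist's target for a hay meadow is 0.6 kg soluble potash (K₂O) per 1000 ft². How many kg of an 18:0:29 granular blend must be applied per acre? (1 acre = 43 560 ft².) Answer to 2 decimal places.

Product per 1000 ft² = 0.6 / 29% = 2.06897 kg.
Convert to per acre: 2.06897 × 43.56 = 90.1241 kg.

90.12 kg of product per acre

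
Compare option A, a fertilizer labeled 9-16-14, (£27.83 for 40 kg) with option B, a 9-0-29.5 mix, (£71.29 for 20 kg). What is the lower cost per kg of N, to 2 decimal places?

option A: N per bag = 40 × 9% = 3.6 kg; cost = 27.83 / 3.6 = £7.7306/kg N.
option B: N per bag = 20 × 9% = 1.8 kg; cost = 71.29 / 1.8 = £39.6056/kg N.
option A is cheaper.

£7.73 per kg N (option A)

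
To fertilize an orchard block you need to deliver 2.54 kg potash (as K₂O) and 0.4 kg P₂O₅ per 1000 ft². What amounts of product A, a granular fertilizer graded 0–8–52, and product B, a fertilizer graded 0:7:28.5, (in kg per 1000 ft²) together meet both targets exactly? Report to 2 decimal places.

4.69 kg product A, 0.35 kg product B

With a, b = kg per 1000 ft² of product A and product B:
K₂O: 0.52·a + 0.285·b = 2.54
P₂O₅: 0.08·a + 0.07·b = 0.4
Eliminate a: (row1) − 0.52/0.08·(row2) → -0.17·b = -0.06, so b = 0.352941.
Back-substitute: a = (2.54 − 0.285·0.352941) / 0.52 = 4.69118.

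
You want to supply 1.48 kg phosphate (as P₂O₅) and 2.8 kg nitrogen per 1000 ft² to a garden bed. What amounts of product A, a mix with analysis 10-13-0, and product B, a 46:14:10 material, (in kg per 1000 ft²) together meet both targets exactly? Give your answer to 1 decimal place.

Per-1000 ft² balance (a = product A, b = product B):
P₂O₅: 0.13·a + 0.14·b = 1.48
N: 0.1·a + 0.46·b = 2.8
Eliminate b: (row1) − 0.14/0.46·(row2) → 0.0995652·a = 0.627826, so a = 6.30568.
Then b = (2.8 − 0.1·6.30568) / 0.46 = 4.71616.

6.3 kg product A, 4.7 kg product B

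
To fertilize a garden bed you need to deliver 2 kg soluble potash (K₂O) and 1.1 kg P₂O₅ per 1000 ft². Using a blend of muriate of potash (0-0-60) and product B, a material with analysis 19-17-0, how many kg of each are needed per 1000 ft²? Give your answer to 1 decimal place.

3.3 kg muriate of potash, 6.5 kg product B

With a, b = kg per 1000 ft² of muriate of potash and product B:
K₂O: 0.6·a + 0·b = 2
P₂O₅: 0·a + 0.17·b = 1.1
Solving simultaneously: a = 3.33333, b = 6.47059.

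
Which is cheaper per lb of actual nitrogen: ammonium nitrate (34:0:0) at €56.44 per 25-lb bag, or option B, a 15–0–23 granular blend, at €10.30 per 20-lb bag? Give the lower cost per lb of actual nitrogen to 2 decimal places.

€3.43 per lb N (option B)

ammonium nitrate: N per bag = 25 × 34% = 8.5 lb; cost = 56.44 / 8.5 = €6.6400/lb N.
option B: N per bag = 20 × 15% = 3 lb; cost = 10.30 / 3 = €3.4333/lb N.
option B is cheaper.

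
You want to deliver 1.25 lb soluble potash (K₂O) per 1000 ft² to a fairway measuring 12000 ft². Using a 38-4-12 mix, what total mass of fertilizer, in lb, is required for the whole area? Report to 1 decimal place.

125.0 lb

Product per 1000 ft² = 1.25 / 12% = 10.4167 lb.
Total product = 10.4167 × 12000 / 1000 = 125 lb.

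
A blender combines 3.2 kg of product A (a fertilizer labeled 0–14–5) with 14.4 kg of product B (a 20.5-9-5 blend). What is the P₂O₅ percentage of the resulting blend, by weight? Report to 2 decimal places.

9.91% P₂O₅

Total mass = 3.2 + 14.4 = 17.6 kg.
P₂O₅ mass = 14%×3.2 + 9%×14.4 = 1.744 kg.
% P₂O₅ = 1.744 / 17.6 = 9.90909%.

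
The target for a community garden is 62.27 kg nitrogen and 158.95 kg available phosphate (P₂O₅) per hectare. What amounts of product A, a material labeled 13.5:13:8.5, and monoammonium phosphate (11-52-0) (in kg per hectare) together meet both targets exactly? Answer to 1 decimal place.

266.5 kg product A, 239.1 kg monoammonium phosphate

Let a = kg of product A, b = kg of monoammonium phosphate (per hectare).
N: 0.135·a + 0.11·b = 62.27
P₂O₅: 0.13·a + 0.52·b = 158.95
From row1: a = (62.27 − 0.11·b) / 0.135.
Into row2: 0.13·(62.27 − 0.11·b)/0.135 + 0.52·b = 158.95 → b = 239.055, a = 266.474.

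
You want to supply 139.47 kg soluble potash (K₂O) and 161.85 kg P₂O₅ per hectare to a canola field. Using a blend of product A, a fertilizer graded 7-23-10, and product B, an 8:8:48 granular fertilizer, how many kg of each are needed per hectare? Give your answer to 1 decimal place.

Per-hectare balance (a = product A, b = product B):
K₂O: 0.1·a + 0.48·b = 139.47
P₂O₅: 0.23·a + 0.08·b = 161.85
Eliminate a: (row1) − 0.1/0.23·(row2) → 0.445217·b = 69.1004, so b = 155.206.
Back-substitute: a = (139.47 − 0.48·155.206) / 0.1 = 649.711.

649.7 kg product A, 155.2 kg product B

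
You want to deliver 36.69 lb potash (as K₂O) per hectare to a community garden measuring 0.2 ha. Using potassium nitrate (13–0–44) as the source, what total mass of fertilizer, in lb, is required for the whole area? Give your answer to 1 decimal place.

16.7 lb

Product per hectare = 36.69 / 44% = 83.3864 lb.
Total product = 83.3864 × 0.2 = 16.6773 lb.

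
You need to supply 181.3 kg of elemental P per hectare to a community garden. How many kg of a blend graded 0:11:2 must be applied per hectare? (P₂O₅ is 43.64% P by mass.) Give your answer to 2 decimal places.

3776.77 kg of product per hectare

As P₂O₅: 181.3 / 0.4364 = 415.445 kg per hectare.
Product per hectare = 415.445 / 11% = 3776.769 kg.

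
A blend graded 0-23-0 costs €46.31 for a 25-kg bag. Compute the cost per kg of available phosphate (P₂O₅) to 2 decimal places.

€8.05 per kg P₂O₅

P₂O₅ in bag = 25 × 23% = 5.75 kg.
Cost per kg P₂O₅ = €46.31 / 5.75 = €8.0539.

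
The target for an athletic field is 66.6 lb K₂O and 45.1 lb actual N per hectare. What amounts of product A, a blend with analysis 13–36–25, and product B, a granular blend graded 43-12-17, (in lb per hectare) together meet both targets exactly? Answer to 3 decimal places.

245.562 lb product A, 30.644 lb product B

With a, b = lb per hectare of product A and product B:
K₂O: 0.25·a + 0.17·b = 66.6
N: 0.13·a + 0.43·b = 45.1
Eliminate b: (row1) − 0.17/0.43·(row2) → 0.198605·a = 48.7698, so a = 245.5621.
Then b = (45.1 − 0.13·245.5621) / 0.43 = 30.64403.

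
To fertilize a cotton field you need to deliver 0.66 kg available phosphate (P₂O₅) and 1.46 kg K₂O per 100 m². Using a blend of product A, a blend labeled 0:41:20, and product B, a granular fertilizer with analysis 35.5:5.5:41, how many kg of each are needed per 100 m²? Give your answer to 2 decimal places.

Let a = kg of product A, b = kg of product B (per 100 m²).
P₂O₅: 0.41·a + 0.055·b = 0.66
K₂O: 0.2·a + 0.41·b = 1.46
Eliminate b: (row1) − 0.055/0.41·(row2) → 0.383171·a = 0.464146, so a = 1.21133.
Then b = (1.46 − 0.2·1.21133) / 0.41 = 2.97008.

1.21 kg product A, 2.97 kg product B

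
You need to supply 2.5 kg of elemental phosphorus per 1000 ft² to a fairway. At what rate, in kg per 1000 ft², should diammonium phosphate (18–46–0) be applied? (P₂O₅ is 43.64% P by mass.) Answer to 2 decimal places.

As P₂O₅: 2.5 / 0.4364 = 5.72869 kg per 1000 ft².
Product per 1000 ft² = 5.72869 / 46% = 12.4537 kg.

12.45 kg of product per thousand sq ft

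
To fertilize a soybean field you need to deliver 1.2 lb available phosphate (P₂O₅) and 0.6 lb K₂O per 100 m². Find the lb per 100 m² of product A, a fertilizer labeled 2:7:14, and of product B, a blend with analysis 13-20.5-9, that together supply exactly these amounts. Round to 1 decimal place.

Let a = lb of product A, b = lb of product B (per 100 m²).
P₂O₅: 0.07·a + 0.205·b = 1.2
K₂O: 0.14·a + 0.09·b = 0.6
Solving simultaneously: a = 0.669643, b = 5.625.

0.7 lb product A, 5.6 lb product B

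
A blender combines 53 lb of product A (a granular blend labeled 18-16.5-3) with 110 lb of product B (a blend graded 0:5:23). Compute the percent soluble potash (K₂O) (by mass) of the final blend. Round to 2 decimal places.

16.50% K₂O

Total mass = 53 + 110 = 163 lb.
K₂O mass = 3%×53 + 23%×110 = 26.89 lb.
% K₂O = 26.89 / 163 = 16.4969%.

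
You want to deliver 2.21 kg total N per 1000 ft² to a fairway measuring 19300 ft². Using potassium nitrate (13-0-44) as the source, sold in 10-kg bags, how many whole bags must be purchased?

Product per 1000 ft² = 2.21 / 13% = 17 kg.
Total product = 17 × 19300 / 1000 = 328.1 kg.
Bags = ⌈328.1 / 10⌉ = 33.

33 bags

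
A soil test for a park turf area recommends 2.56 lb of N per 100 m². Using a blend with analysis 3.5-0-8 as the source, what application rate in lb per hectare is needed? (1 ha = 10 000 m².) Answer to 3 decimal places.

7314.286 lb of product per hectare

Product per 100 m² = 2.56 / 3.5% = 73.1429 lb.
Convert to per hectare: 73.1429 × 100 = 7314.2857 lb.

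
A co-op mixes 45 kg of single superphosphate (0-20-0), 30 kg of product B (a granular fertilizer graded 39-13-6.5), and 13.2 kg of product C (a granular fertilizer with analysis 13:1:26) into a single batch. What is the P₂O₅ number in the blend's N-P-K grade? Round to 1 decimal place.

14.8% P₂O₅

Total mass = 45 + 30 + 13.2 = 88.2 kg.
P₂O₅ mass = 20%×45 + 13%×30 + 1%×13.2 = 13.032 kg.
% P₂O₅ = 13.032 / 88.2 = 14.7755%.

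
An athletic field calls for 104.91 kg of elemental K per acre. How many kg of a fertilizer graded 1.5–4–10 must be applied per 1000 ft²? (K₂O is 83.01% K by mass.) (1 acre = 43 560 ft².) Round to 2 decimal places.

As K₂O: 104.91 / 0.8301 = 126.382 kg per acre.
Product per acre = 126.382 / 10% = 1263.82 kg.
Convert to per 1000 ft²: 1263.82 × 0.0229568 = 29.0134 kg.

29.01 kg of product per thousand sq ft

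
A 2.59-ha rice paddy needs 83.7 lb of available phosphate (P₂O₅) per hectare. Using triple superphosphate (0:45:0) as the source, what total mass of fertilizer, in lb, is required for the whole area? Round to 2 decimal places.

Product per hectare = 83.7 / 45% = 186 lb.
Total product = 186 × 2.59 = 481.74 lb.

481.74 lb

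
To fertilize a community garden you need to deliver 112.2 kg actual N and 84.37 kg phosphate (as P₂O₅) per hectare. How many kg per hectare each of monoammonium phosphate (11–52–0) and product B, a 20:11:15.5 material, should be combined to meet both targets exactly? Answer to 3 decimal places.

Let a = kg of monoammonium phosphate, b = kg of product B (per hectare).
N: 0.11·a + 0.2·b = 112.2
P₂O₅: 0.52·a + 0.11·b = 84.37
Eliminate b: (row1) − 0.2/0.11·(row2) → -0.835455·a = -41.2, so a = 49.31447.
Then b = (84.37 − 0.52·49.31447) / 0.11 = 533.87704.

49.314 kg monoammonium phosphate, 533.877 kg product B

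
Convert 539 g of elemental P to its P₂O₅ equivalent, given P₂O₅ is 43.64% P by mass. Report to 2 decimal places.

1235.11 g P₂O₅

P₂O₅ = 539 / 0.4364 = 1235.105 g.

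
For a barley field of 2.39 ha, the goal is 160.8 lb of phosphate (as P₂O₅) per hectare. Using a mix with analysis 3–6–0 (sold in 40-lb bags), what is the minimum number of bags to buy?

Product per hectare = 160.8 / 6% = 2680 lb.
Total product = 2680 × 2.39 = 6405.2 lb.
Bags = ⌈6405.2 / 40⌉ = 161.

161 bags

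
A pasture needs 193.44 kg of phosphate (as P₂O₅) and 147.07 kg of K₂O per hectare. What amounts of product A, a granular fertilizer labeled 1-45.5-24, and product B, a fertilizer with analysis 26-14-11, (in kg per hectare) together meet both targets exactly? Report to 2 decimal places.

41.86 kg product A, 1245.67 kg product B

Per-hectare balance (a = product A, b = product B):
P₂O₅: 0.455·a + 0.14·b = 193.44
K₂O: 0.24·a + 0.11·b = 147.07
Solving simultaneously: a = 41.8602, b = 1245.669.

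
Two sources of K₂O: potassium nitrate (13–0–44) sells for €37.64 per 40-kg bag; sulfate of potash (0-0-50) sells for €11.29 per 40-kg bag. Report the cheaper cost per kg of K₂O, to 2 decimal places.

€0.56 per kg K₂O (sulfate of potash)

potassium nitrate: K₂O per bag = 40 × 44% = 17.6 kg; cost = 37.64 / 17.6 = €2.1386/kg K₂O.
sulfate of potash: K₂O per bag = 40 × 50% = 20 kg; cost = 11.29 / 20 = €0.5645/kg K₂O.
sulfate of potash is cheaper.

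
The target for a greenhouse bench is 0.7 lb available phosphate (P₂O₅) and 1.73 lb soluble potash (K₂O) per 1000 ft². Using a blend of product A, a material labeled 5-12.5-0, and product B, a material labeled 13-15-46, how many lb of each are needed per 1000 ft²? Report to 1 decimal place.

With a, b = lb per 1000 ft² of product A and product B:
P₂O₅: 0.125·a + 0.15·b = 0.7
K₂O: 0·a + 0.46·b = 1.73
Solving simultaneously: a = 1.08696, b = 3.76087.

1.1 lb product A, 3.8 lb product B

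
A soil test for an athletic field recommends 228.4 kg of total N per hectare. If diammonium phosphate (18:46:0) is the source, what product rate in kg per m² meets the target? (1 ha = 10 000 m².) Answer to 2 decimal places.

0.13 kg of product per sq m

Product per hectare = 228.4 / 18% = 1268.89 kg.
Convert to per m²: 1268.89 × 0.0001 = 0.126889 kg.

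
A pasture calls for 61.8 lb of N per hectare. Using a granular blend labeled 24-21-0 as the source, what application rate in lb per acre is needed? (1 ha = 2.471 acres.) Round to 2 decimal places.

Product per hectare = 61.8 / 24% = 257.5 lb.
Convert to per acre: 257.5 × 0.404694 = 104.209 lb.

104.21 lb of product per acre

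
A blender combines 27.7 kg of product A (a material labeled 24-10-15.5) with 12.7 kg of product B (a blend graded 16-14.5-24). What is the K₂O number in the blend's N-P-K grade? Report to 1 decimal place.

Total mass = 27.7 + 12.7 = 40.4 kg.
K₂O mass = 15.5%×27.7 + 24%×12.7 = 7.3415 kg.
% K₂O = 7.3415 / 40.4 = 18.172%.

18.2% K₂O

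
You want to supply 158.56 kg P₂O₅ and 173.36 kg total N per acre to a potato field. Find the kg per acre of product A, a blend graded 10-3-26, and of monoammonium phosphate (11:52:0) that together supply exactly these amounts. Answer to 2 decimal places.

1492.93 kg product A, 218.79 kg monoammonium phosphate

Per-acre balance (a = product A, b = monoammonium phosphate):
P₂O₅: 0.03·a + 0.52·b = 158.56
N: 0.1·a + 0.11·b = 173.36
Eliminate a: (row1) − 0.03/0.1·(row2) → 0.487·b = 106.552, so b = 218.793.
Back-substitute: a = (158.56 − 0.52·218.793) / 0.03 = 1492.928.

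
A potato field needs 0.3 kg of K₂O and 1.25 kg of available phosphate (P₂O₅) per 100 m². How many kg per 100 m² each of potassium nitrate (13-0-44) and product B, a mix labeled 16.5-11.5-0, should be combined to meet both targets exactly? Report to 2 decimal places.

0.68 kg potassium nitrate, 10.87 kg product B

Let a = kg of potassium nitrate, b = kg of product B (per 100 m²).
K₂O: 0.44·a + 0·b = 0.3
P₂O₅: 0·a + 0.115·b = 1.25
Solving simultaneously: a = 0.681818, b = 10.8696.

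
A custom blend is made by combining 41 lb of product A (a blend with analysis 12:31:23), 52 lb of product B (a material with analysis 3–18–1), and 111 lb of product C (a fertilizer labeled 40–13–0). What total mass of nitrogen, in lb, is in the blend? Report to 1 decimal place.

N mass = 12%×41 + 3%×52 + 40%×111 = 50.88 lb.

50.9 lb N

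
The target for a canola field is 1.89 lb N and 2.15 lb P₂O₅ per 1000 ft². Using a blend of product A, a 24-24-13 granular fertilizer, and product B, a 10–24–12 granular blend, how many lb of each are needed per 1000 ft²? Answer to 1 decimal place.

Per-1000 ft² balance (a = product A, b = product B):
N: 0.24·a + 0.1·b = 1.89
P₂O₅: 0.24·a + 0.24·b = 2.15
Solving simultaneously: a = 7.10119, b = 1.85714.

7.1 lb product A, 1.9 lb product B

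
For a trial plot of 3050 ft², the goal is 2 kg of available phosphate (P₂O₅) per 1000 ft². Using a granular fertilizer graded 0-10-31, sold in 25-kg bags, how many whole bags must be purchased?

Product per 1000 ft² = 2 / 10% = 20 kg.
Total product = 20 × 3050 / 1000 = 61 kg.
Bags = ⌈61 / 25⌉ = 3.

3 bags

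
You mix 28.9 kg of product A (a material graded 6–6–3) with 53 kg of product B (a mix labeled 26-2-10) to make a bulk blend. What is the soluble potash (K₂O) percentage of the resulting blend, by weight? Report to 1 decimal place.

7.5% K₂O

Total mass = 28.9 + 53 = 81.9 kg.
K₂O mass = 3%×28.9 + 10%×53 = 6.167 kg.
% K₂O = 6.167 / 81.9 = 7.52991%.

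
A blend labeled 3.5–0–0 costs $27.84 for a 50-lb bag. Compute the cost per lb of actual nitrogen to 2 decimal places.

N in bag = 50 × 3.5% = 1.75 lb.
Cost per lb N = $27.84 / 1.75 = $15.9086.

$15.91 per lb N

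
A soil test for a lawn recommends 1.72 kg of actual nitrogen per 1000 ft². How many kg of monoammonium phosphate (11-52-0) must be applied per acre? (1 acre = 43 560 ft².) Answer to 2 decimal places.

Product per 1000 ft² = 1.72 / 11% = 15.6364 kg.
Convert to per acre: 15.6364 × 43.56 = 681.12 kg.

681.12 kg of product per acre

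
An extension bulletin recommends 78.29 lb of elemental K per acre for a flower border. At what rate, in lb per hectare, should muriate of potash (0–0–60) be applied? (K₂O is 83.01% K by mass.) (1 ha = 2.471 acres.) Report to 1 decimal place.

As K₂O: 78.29 / 0.8301 = 94.3139 lb per acre.
Product per acre = 94.3139 / 60% = 157.19 lb.
Convert to per hectare: 157.19 × 2.471 = 388.416 lb.

388.4 lb of product per hectare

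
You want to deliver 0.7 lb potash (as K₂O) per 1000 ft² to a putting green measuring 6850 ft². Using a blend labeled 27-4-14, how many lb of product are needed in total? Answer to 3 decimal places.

Product per 1000 ft² = 0.7 / 14% = 5 lb.
Total product = 5 × 6850 / 1000 = 34.25 lb.

34.250 lb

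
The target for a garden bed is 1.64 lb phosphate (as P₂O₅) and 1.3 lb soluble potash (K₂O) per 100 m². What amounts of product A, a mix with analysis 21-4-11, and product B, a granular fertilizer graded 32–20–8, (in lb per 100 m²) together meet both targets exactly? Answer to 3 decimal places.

With a, b = lb per 100 m² of product A and product B:
P₂O₅: 0.04·a + 0.2·b = 1.64
K₂O: 0.11·a + 0.08·b = 1.3
Eliminate b: (row1) − 0.2/0.08·(row2) → -0.235·a = -1.61, so a = 6.85106.
Then b = (1.3 − 0.11·6.85106) / 0.08 = 6.82979.

6.851 lb product A, 6.830 lb product B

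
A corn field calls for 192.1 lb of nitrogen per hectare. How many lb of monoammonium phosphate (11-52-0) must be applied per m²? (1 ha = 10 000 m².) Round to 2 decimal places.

0.17 lb of product per sq m

Product per hectare = 192.1 / 11% = 1746.36 lb.
Convert to per m²: 1746.36 × 0.0001 = 0.174636 lb.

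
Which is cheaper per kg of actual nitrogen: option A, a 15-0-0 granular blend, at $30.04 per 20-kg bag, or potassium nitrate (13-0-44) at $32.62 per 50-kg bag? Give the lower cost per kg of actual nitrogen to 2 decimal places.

$5.02 per kg N (potassium nitrate)

option A: N per bag = 20 × 15% = 3 kg; cost = 30.04 / 3 = $10.0133/kg N.
potassium nitrate: N per bag = 50 × 13% = 6.5 kg; cost = 32.62 / 6.5 = $5.0185/kg N.
potassium nitrate is cheaper.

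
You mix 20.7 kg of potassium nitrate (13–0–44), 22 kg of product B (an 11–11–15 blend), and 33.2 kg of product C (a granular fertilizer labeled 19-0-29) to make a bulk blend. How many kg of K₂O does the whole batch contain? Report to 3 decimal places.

K₂O mass = 44%×20.7 + 15%×22 + 29%×33.2 = 22.036 kg.

22.036 kg K₂O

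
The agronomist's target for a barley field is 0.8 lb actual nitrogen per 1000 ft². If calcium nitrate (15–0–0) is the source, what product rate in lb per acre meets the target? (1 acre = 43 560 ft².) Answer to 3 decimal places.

Product per 1000 ft² = 0.8 / 15% = 5.33333 lb.
Convert to per acre: 5.33333 × 43.56 = 232.32 lb.

232.320 lb of product per acre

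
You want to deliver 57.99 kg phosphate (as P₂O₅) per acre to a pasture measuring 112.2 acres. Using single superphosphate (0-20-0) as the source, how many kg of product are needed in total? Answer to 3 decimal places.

32532.390 kg

Product per acre = 57.99 / 20% = 289.95 kg.
Total product = 289.95 × 112.2 = 32532.39 kg.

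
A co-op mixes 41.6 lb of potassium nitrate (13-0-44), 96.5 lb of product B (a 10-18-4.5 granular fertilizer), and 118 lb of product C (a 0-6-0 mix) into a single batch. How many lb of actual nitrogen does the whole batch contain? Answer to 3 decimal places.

15.058 lb N

N mass = 13%×41.6 + 10%×96.5 + 0%×118 = 15.058 lb.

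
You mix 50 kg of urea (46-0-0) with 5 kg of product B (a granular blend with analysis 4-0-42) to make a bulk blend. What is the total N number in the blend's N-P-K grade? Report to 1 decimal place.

Total mass = 50 + 5 = 55 kg.
N mass = 46%×50 + 4%×5 = 23.2 kg.
% N = 23.2 / 55 = 42.1818%.

42.2% N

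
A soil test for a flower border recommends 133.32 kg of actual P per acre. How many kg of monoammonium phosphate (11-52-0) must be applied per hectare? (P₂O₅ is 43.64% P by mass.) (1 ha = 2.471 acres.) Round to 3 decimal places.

1451.710 kg of product per hectare

As P₂O₅: 133.32 / 0.4364 = 305.5 kg per acre.
Product per acre = 305.5 / 52% = 587.499 kg.
Convert to per hectare: 587.499 × 2.471 = 1451.7103 kg.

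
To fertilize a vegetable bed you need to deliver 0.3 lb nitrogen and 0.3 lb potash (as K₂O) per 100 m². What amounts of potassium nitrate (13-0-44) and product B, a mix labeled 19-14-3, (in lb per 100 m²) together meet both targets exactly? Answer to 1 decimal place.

With a, b = lb per 100 m² of potassium nitrate and product B:
N: 0.13·a + 0.19·b = 0.3
K₂O: 0.44·a + 0.03·b = 0.3
Eliminate b: (row1) − 0.19/0.03·(row2) → -2.65667·a = -1.6, so a = 0.602258.
Then b = (0.3 − 0.44·0.602258) / 0.03 = 1.16688.

0.6 lb potassium nitrate, 1.2 lb product B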